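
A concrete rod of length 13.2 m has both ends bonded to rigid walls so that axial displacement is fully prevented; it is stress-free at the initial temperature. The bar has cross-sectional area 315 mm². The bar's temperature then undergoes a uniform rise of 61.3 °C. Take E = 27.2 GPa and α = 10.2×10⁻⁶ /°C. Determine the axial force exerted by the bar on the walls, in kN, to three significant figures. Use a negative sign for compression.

Free thermal expansion αLΔT = 10.2e-6 · 13200 · 61.3 = 8.253 mm.
The walls impose strain ε = −(8.253)/13200 = -6.2526e-04; σ = Eε = 27200 · -6.2526e-04 = -17.01 MPa.
Wall reaction R = σ·A = -17.01·315 = -5357 N = -5.357 kN.

-5.36 kN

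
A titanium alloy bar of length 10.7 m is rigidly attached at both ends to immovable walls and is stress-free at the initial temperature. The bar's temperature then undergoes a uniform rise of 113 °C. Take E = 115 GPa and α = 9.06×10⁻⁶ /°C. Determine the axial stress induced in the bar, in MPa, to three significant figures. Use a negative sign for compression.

Free thermal expansion αLΔT = 9.06e-6 · 10700 · 113 = 10.95 mm.
The walls impose strain ε = −(10.95)/10700 = -1.0238e-03; σ = Eε = 115000 · -1.0238e-03 = -117.7 MPa.

-118 MPa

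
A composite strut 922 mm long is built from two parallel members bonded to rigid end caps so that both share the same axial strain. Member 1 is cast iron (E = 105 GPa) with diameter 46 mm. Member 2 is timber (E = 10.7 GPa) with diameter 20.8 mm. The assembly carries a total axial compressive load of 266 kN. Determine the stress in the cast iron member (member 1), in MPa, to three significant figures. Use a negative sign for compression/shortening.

-157 MPa

A_1 = 1662 mm².
A_2 = 339.8 mm².
Equal strain + equilibrium ⇒ each member carries load in proportion to AE: A₁E₁ = 174500000 N, A₂E₂ = 3636000 N, ΣAE = 178100000 N.
σ₁ = P·E₁/ΣAE = -266000·105000/178100000 = -156.8 MPa.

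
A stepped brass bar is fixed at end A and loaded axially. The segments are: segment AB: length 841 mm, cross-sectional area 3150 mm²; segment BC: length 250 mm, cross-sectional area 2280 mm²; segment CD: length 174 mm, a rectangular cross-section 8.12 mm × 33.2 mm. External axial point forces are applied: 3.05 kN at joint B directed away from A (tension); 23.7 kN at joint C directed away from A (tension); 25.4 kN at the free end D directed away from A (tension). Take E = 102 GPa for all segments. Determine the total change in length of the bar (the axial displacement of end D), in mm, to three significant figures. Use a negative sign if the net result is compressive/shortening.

Internal axial forces (sectioning from the free end, tension +): N_CD = 25.4 kN, N_BC = 49.1 kN, N_AB = 52.15 kN.
A_CD = 269.6 mm².
δ_AB = 52150·841/(3150·102000) = 0.1365 mm
δ_BC = 49100·250/(2280·102000) = 0.05278 mm
δ_CD = 25400·174/(269.6·102000) = 0.1607 mm
δ = Σδ_i = 0.35 mm.

0.350 mm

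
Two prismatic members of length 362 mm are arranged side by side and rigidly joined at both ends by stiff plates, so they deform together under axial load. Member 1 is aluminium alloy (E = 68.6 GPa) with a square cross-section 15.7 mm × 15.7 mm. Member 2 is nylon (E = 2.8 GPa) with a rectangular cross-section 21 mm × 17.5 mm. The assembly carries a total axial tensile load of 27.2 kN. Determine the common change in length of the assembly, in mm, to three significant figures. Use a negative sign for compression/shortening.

A_1 = 246.5 mm².
A_2 = 367.5 mm².
Equal strain + equilibrium ⇒ each member carries load in proportion to AE: A₁E₁ = 16910000 N, A₂E₂ = 1029000 N, ΣAE = 17940000 N.
δ = PL/ΣAE = 27200·362/17940000 = 0.5489 mm.

0.549 mm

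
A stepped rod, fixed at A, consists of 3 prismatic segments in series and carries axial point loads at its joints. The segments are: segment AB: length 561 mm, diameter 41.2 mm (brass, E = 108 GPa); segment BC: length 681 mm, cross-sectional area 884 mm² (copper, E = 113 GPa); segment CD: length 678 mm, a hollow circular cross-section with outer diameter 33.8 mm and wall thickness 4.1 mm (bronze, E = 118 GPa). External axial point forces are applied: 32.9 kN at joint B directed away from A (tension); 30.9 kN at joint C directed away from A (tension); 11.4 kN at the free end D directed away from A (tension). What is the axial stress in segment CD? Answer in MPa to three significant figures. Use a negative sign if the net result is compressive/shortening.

Internal axial forces (sectioning from the free end, tension +): N_CD = 11.4 kN, N_BC = 42.3 kN, N_AB = 75.2 kN.
A_CD = 382.6 mm².
σ_CD = N_CD/A_CD = 11400/382.6 = 29.8 MPa.

29.8 MPa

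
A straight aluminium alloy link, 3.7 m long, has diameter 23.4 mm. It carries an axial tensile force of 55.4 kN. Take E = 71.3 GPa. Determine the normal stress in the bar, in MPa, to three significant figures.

A = 430.1 mm².
σ = N/A = 55400/430.1 = 128.8 MPa.

129 MPa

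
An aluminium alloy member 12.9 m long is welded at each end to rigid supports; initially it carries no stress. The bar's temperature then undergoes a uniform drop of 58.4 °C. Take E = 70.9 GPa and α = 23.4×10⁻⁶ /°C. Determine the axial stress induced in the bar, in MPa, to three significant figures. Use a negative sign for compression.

96.9 MPa

Free thermal expansion αLΔT = 23.4e-6 · 12900 · -58.4 = -17.63 mm.
The walls impose strain ε = −(-17.63)/12900 = 1.3666e-03; σ = Eε = 70900 · 1.3666e-03 = 96.89 MPa.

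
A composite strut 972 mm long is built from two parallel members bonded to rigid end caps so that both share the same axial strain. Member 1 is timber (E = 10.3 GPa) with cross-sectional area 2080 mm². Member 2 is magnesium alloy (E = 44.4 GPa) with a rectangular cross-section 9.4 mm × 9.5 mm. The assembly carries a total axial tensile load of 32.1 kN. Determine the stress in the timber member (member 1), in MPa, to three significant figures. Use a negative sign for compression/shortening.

13.0 MPa

A_2 = 89.3 mm².
Equal strain + equilibrium ⇒ each member carries load in proportion to AE: A₁E₁ = 21420000 N, A₂E₂ = 3965000 N, ΣAE = 25390000 N.
σ₁ = P·E₁/ΣAE = 32100·10300/25390000 = 13.02 MPa.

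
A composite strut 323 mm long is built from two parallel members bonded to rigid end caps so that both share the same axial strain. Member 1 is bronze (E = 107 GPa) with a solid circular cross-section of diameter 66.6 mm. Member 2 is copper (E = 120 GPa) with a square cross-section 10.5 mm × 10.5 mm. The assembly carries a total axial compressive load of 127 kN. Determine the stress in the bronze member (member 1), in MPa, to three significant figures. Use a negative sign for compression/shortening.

-35.2 MPa

A_1 = 3484 mm².
A_2 = 110.2 mm².
Equal strain + equilibrium ⇒ each member carries load in proportion to AE: A₁E₁ = 372800000 N, A₂E₂ = 13230000 N, ΣAE = 386000000 N.
σ₁ = P·E₁/ΣAE = -127000·107000/386000000 = -35.21 MPa.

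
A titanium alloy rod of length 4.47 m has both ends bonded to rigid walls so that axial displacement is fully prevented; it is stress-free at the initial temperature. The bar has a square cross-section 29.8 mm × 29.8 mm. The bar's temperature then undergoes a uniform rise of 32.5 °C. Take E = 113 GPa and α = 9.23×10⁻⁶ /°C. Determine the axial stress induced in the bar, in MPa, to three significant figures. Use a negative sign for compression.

-33.9 MPa

Free thermal expansion αLΔT = 9.23e-6 · 4470 · 32.5 = 1.341 mm.
The walls impose strain ε = −(1.341)/4470 = -2.9998e-04; σ = Eε = 113000 · -2.9998e-04 = -33.9 MPa.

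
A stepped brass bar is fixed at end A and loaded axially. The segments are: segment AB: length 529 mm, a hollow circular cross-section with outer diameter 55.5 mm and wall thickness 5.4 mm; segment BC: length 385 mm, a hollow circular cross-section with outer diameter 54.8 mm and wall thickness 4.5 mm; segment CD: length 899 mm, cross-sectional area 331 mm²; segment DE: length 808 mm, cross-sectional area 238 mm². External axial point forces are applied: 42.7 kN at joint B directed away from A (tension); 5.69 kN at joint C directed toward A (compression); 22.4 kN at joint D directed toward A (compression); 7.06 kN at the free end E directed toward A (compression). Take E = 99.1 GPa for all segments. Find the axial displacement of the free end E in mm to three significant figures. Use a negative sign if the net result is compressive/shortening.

Internal axial forces (sectioning from the free end, tension +): N_DE = -7.06 kN, N_CD = -29.46 kN, N_BC = -35.15 kN, N_AB = 7.55 kN.
A_AB = 849.9 mm².
A_BC = 711.1 mm².
δ_AB = 7550·529/(849.9·99100) = 0.04742 mm
δ_BC = -35150·385/(711.1·99100) = -0.192 mm
δ_CD = -29460·899/(331·99100) = -0.8074 mm
δ_DE = -7060·808/(238·99100) = -0.2419 mm
δ = Σδ_i = -1.194 mm.

-1.19 mm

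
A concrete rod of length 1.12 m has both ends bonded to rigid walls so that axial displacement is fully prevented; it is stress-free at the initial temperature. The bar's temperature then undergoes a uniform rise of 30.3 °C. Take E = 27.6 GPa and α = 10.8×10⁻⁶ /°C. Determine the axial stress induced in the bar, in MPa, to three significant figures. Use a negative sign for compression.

-9.03 MPa

Free thermal expansion αLΔT = 10.8e-6 · 1120 · 30.3 = 0.3665 mm.
The walls impose strain ε = −(0.3665)/1120 = -3.2724e-04; σ = Eε = 27600 · -3.2724e-04 = -9.032 MPa.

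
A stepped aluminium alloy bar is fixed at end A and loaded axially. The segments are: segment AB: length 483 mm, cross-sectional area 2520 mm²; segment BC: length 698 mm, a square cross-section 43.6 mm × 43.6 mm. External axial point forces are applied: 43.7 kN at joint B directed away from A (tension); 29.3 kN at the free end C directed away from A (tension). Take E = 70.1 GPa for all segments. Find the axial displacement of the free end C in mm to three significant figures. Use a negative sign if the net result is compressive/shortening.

0.353 mm

Internal axial forces (sectioning from the free end, tension +): N_BC = 29.3 kN, N_AB = 73 kN.
A_BC = 1901 mm².
δ_AB = 73000·483/(2520·70100) = 0.1996 mm
δ_BC = 29300·698/(1901·70100) = 0.1535 mm
δ = Σδ_i = 0.3531 mm.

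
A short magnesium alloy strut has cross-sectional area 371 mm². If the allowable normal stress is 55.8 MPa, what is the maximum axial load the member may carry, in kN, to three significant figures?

20.7 kN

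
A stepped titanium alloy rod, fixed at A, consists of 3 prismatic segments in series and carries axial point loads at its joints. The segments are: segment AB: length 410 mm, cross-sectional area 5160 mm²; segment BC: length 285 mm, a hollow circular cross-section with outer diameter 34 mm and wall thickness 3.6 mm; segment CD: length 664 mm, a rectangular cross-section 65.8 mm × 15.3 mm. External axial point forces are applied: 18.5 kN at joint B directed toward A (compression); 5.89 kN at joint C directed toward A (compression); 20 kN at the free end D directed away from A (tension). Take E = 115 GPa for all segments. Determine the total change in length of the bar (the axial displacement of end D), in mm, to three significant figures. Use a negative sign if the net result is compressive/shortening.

0.213 mm

Internal axial forces (sectioning from the free end, tension +): N_CD = 20 kN, N_BC = 14.11 kN, N_AB = -4.39 kN.
A_BC = 343.8 mm².
A_CD = 1007 mm².
δ_AB = -4390·410/(5160·115000) = -0.003033 mm
δ_BC = 14110·285/(343.8·115000) = 0.1017 mm
δ_CD = 20000·664/(1007·115000) = 0.1147 mm
δ = Σδ_i = 0.2134 mm.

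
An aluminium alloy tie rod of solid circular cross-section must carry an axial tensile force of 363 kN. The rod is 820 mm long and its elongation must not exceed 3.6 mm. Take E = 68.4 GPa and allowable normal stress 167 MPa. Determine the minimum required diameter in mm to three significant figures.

Required area A ≥ P/σ_allow = 363000/167 = 2174 mm².
For a solid circular section, d ≥ √(4A/π) = 52.61 mm.
Elongation limit: A ≥ PL/(Eδ_allow) = 363000·820/(68400·3.6) = 1209 mm² ⇒ d ≥ 39.23 mm.
The stress limit governs.

52.6 mm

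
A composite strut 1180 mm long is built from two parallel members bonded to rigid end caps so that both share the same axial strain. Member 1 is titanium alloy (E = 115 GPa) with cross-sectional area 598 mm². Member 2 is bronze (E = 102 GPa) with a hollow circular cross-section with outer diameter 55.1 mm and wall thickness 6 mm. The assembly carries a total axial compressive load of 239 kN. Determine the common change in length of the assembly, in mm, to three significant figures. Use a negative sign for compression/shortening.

-1.73 mm

A_2 = 925.5 mm².
Equal strain + equilibrium ⇒ each member carries load in proportion to AE: A₁E₁ = 68770000 N, A₂E₂ = 94400000 N, ΣAE = 163200000 N.
δ = PL/ΣAE = -239000·1180/163200000 = -1.728 mm.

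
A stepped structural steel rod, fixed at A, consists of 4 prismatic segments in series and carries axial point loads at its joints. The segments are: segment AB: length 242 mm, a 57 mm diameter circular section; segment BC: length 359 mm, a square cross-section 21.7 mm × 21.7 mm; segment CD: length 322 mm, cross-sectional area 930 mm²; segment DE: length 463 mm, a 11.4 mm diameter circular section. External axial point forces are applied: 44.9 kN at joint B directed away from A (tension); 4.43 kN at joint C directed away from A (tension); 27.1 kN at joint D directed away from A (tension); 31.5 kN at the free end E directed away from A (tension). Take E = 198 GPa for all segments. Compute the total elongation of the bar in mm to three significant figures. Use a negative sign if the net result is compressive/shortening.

1.12 mm

Internal axial forces (sectioning from the free end, tension +): N_DE = 31.5 kN, N_CD = 58.6 kN, N_BC = 63.03 kN, N_AB = 107.9 kN.
A_AB = 2552 mm².
A_BC = 470.9 mm².
A_DE = 102.1 mm².
δ_AB = 107900·242/(2552·198000) = 0.0517 mm
δ_BC = 63030·359/(470.9·198000) = 0.2427 mm
δ_CD = 58600·322/(930·198000) = 0.1025 mm
δ_DE = 31500·463/(102.1·198000) = 0.7217 mm
δ = Σδ_i = 1.119 mm.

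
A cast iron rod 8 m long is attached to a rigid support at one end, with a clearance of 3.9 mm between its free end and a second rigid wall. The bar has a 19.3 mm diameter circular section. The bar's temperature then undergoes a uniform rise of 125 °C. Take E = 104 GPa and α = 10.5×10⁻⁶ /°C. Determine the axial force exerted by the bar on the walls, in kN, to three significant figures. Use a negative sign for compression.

Free thermal expansion αLΔT = 10.5e-6 · 8000 · 125 = 10.5 mm.
The walls engage after the gap closes; constrained expansion = 10.5 − 3.9 = 6.6 mm.
The walls impose strain ε = −(6.6)/8000 = -8.2500e-04; σ = Eε = 104000 · -8.2500e-04 = -85.8 MPa.
Wall reaction R = σ·A = -85.8·292.6 = -25100 N = -25.1 kN.

-25.1 kN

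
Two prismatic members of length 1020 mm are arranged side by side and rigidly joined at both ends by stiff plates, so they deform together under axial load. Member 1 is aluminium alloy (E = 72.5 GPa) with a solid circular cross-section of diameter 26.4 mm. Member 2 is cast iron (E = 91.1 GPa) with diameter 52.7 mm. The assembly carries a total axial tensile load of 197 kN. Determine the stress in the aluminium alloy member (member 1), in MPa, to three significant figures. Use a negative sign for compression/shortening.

59.9 MPa

A_1 = 547.4 mm².
A_2 = 2181 mm².
Equal strain + equilibrium ⇒ each member carries load in proportion to AE: A₁E₁ = 39690000 N, A₂E₂ = 198700000 N, ΣAE = 238400000 N.
σ₁ = P·E₁/ΣAE = 197000·72500/238400000 = 59.91 MPa.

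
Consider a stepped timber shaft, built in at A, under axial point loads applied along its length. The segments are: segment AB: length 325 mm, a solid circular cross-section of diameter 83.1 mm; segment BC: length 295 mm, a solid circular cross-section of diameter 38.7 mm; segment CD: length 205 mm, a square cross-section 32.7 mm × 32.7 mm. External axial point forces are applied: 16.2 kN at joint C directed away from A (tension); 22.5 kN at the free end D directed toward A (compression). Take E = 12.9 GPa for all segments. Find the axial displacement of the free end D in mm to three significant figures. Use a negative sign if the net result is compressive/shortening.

Internal axial forces (sectioning from the free end, tension +): N_CD = -22.5 kN, N_BC = -6.3 kN, N_AB = -6.3 kN.
A_AB = 5424 mm².
A_BC = 1176 mm².
A_CD = 1069 mm².
δ_AB = -6300·325/(5424·12900) = -0.02926 mm
δ_BC = -6300·295/(1176·12900) = -0.1225 mm
δ_CD = -22500·205/(1069·12900) = -0.3344 mm
δ = Σδ_i = -0.4861 mm.

-0.486 mm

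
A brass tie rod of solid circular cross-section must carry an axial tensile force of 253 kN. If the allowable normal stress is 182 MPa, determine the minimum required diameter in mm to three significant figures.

42.1 mm

Required area A ≥ P/σ_allow = 253000/182 = 1390 mm².
For a solid circular section, d ≥ √(4A/π) = 42.07 mm.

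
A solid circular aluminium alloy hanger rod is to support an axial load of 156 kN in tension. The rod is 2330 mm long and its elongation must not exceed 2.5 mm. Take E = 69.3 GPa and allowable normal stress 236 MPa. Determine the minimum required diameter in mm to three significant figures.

Required area A ≥ P/σ_allow = 156000/236 = 661 mm².
For a solid circular section, d ≥ √(4A/π) = 29.01 mm.
Elongation limit: A ≥ PL/(Eδ_allow) = 156000·2330/(69300·2.5) = 2098 mm² ⇒ d ≥ 51.68 mm.
The elongation limit governs.

51.7 mm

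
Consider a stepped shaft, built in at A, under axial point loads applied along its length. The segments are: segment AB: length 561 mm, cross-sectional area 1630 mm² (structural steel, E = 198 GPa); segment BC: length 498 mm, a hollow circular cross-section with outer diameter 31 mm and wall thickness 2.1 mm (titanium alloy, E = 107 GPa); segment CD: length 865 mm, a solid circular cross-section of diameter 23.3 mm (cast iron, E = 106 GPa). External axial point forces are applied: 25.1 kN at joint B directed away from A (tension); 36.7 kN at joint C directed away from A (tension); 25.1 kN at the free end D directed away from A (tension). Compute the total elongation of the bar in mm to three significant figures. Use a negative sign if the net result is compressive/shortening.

Internal axial forces (sectioning from the free end, tension +): N_CD = 25.1 kN, N_BC = 61.8 kN, N_AB = 86.9 kN.
A_BC = 190.7 mm².
A_CD = 426.4 mm².
δ_AB = 86900·561/(1630·198000) = 0.1511 mm
δ_BC = 61800·498/(190.7·107000) = 1.509 mm
δ_CD = 25100·865/(426.4·106000) = 0.4804 mm
δ = Σδ_i = 2.14 mm.

2.14 mm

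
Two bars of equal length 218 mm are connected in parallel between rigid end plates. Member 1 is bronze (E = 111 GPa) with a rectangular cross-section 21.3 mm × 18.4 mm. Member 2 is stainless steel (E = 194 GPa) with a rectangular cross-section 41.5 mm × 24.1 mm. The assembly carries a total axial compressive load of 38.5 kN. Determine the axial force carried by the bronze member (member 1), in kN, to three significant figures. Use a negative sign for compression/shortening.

-7.05 kN

A_1 = 391.9 mm².
A_2 = 1000 mm².
Equal strain + equilibrium ⇒ each member carries load in proportion to AE: A₁E₁ = 43500000 N, A₂E₂ = 194000000 N, ΣAE = 237500000 N.
F₁ = P·A₁E₁/ΣAE = -38500·43500000/237500000 = -7051 N.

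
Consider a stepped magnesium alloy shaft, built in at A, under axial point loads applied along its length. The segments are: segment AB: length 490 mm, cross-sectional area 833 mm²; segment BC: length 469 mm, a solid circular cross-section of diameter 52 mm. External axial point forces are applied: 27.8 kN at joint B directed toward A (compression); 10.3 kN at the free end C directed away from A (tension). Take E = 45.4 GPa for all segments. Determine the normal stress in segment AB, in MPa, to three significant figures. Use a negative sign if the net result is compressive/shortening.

-21.0 MPa

Internal axial forces (sectioning from the free end, tension +): N_BC = 10.3 kN, N_AB = -17.5 kN.
σ_AB = N_AB/A_AB = -17500/833 = -21.01 MPa.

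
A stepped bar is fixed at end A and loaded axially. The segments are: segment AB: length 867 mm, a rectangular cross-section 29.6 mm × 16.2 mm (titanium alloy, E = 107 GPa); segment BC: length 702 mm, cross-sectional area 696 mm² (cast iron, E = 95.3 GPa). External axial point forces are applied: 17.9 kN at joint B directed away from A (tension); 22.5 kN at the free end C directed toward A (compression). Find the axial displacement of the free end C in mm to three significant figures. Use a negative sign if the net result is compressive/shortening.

Internal axial forces (sectioning from the free end, tension +): N_BC = -22.5 kN, N_AB = -4.6 kN.
A_AB = 479.5 mm².
δ_AB = -4600·867/(479.5·107000) = -0.07773 mm
δ_BC = -22500·702/(696·95300) = -0.2381 mm
δ = Σδ_i = -0.3159 mm.

-0.316 mm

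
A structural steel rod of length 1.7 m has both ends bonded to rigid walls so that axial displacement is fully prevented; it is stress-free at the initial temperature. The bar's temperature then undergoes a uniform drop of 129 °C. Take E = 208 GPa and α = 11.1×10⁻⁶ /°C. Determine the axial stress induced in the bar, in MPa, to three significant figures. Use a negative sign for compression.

Free thermal expansion αLΔT = 11.1e-6 · 1700 · -129 = -2.434 mm.
The walls impose strain ε = −(-2.434)/1700 = 1.4319e-03; σ = Eε = 208000 · 1.4319e-03 = 297.8 MPa.

298 MPa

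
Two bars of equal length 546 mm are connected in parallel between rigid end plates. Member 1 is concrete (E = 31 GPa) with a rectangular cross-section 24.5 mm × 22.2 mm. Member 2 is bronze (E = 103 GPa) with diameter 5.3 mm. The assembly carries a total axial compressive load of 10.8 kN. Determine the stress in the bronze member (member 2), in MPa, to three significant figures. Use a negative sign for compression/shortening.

A_1 = 543.9 mm².
A_2 = 22.06 mm².
Equal strain + equilibrium ⇒ each member carries load in proportion to AE: A₁E₁ = 16860000 N, A₂E₂ = 2272000 N, ΣAE = 19130000 N.
σ₂ = P·E₂/ΣAE = -10800·103000/19130000 = -58.14 MPa.

-58.1 MPa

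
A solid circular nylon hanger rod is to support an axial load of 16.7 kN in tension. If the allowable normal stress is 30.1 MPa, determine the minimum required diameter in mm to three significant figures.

26.6 mm

Required area A ≥ P/σ_allow = 16700/30.1 = 554.8 mm².
For a solid circular section, d ≥ √(4A/π) = 26.58 mm.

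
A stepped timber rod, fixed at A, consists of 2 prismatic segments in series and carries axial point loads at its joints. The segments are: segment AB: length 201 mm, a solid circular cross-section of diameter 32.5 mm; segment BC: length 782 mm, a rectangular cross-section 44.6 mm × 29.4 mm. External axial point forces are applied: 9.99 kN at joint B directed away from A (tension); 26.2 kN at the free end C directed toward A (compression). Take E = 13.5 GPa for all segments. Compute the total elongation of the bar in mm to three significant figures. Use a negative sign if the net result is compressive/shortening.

Internal axial forces (sectioning from the free end, tension +): N_BC = -26.2 kN, N_AB = -16.21 kN.
A_AB = 829.6 mm².
A_BC = 1311 mm².
δ_AB = -16210·201/(829.6·13500) = -0.2909 mm
δ_BC = -26200·782/(1311·13500) = -1.157 mm
δ = Σδ_i = -1.448 mm.

-1.45 mm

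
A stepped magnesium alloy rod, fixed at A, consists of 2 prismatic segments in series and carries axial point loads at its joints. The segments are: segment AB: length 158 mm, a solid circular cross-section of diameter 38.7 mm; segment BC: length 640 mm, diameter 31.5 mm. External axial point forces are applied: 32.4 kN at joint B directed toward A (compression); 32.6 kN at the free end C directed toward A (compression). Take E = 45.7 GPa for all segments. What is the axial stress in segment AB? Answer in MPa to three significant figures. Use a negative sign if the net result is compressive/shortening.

-55.3 MPa

Internal axial forces (sectioning from the free end, tension +): N_BC = -32.6 kN, N_AB = -65 kN.
A_AB = 1176 mm².
σ_AB = N_AB/A_AB = -65000/1176 = -55.26 MPa.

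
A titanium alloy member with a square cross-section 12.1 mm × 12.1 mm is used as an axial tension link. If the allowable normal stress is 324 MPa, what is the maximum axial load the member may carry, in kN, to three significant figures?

A = 146.4 mm².
P_max = σ_allow · A = 324 · 146.4 = 47440 N = 47.44 kN.

47.4 kN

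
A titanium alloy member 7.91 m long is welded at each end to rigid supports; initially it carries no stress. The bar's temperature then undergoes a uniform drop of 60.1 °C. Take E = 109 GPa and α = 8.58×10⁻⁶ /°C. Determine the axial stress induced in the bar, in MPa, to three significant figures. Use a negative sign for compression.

Free thermal expansion αLΔT = 8.58e-6 · 7910 · -60.1 = -4.079 mm.
The walls impose strain ε = −(-4.079)/7910 = 5.1566e-04; σ = Eε = 109000 · 5.1566e-04 = 56.21 MPa.

56.2 MPa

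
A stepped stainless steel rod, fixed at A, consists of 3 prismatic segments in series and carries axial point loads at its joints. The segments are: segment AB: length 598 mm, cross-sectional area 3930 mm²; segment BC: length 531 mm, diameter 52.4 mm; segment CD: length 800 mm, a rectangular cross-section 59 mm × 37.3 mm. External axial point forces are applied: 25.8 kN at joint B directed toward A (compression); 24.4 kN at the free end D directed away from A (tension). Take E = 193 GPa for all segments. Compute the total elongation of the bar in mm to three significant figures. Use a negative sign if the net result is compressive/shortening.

Internal axial forces (sectioning from the free end, tension +): N_CD = 24.4 kN, N_BC = 24.4 kN, N_AB = -1.4 kN.
A_BC = 2157 mm².
A_CD = 2201 mm².
δ_AB = -1400·598/(3930·193000) = -0.001104 mm
δ_BC = 24400·531/(2157·193000) = 0.03113 mm
δ_CD = 24400·800/(2201·193000) = 0.04596 mm
δ = Σδ_i = 0.07598 mm.

0.0760 mm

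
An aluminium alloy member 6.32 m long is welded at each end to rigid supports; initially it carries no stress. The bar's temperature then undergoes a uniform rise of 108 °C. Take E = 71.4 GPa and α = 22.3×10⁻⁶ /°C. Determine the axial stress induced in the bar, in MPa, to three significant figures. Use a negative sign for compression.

-172 MPa

Free thermal expansion αLΔT = 22.3e-6 · 6320 · 108 = 15.22 mm.
The walls impose strain ε = −(15.22)/6320 = -2.4084e-03; σ = Eε = 71400 · -2.4084e-03 = -172 MPa.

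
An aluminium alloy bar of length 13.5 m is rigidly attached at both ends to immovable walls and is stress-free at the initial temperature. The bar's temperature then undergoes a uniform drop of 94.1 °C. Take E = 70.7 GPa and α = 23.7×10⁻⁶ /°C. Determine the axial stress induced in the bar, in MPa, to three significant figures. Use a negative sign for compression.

158 MPa

Free thermal expansion αLΔT = 23.7e-6 · 13500 · -94.1 = -30.11 mm.
The walls impose strain ε = −(-30.11)/13500 = 2.2302e-03; σ = Eε = 70700 · 2.2302e-03 = 157.7 MPa.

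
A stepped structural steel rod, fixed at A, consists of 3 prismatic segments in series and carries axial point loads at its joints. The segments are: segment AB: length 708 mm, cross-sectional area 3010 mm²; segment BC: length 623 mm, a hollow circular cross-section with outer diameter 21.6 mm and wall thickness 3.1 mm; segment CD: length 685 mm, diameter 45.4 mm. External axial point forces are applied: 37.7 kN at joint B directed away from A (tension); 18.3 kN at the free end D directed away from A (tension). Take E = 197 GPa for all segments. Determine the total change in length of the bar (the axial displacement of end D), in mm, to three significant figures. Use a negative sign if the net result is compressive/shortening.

Internal axial forces (sectioning from the free end, tension +): N_CD = 18.3 kN, N_BC = 18.3 kN, N_AB = 56 kN.
A_BC = 180.2 mm².
A_CD = 1619 mm².
δ_AB = 56000·708/(3010·197000) = 0.06686 mm
δ_BC = 18300·623/(180.2·197000) = 0.3212 mm
δ_CD = 18300·685/(1619·197000) = 0.03931 mm
δ = Σδ_i = 0.4274 mm.

0.427 mm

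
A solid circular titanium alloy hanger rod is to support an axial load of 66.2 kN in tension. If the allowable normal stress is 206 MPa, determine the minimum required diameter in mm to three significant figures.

Required area A ≥ P/σ_allow = 66200/206 = 321.4 mm².
For a solid circular section, d ≥ √(4A/π) = 20.23 mm.

20.2 mm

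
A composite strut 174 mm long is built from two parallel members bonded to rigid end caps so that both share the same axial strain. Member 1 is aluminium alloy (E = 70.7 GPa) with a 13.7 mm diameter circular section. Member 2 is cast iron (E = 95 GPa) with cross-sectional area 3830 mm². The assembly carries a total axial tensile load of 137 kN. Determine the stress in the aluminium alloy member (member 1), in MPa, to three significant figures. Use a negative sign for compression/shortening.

25.9 MPa

A_1 = 147.4 mm².
Equal strain + equilibrium ⇒ each member carries load in proportion to AE: A₁E₁ = 10420000 N, A₂E₂ = 363800000 N, ΣAE = 374300000 N.
σ₁ = P·E₁/ΣAE = 137000·70700/374300000 = 25.88 MPa.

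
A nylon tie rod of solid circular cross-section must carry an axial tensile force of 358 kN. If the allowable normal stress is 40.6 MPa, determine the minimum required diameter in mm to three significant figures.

Required area A ≥ P/σ_allow = 358000/40.6 = 8818 mm².
For a solid circular section, d ≥ √(4A/π) = 106 mm.

106 mm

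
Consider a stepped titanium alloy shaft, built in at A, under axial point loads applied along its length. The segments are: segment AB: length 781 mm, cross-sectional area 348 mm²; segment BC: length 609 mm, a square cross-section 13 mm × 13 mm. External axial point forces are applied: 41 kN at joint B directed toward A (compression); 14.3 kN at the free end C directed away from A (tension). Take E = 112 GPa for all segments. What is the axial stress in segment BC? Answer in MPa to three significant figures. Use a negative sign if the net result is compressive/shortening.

Internal axial forces (sectioning from the free end, tension +): N_BC = 14.3 kN, N_AB = -26.7 kN.
A_BC = 169 mm².
σ_BC = N_BC/A_BC = 14300/169 = 84.62 MPa.

84.6 MPa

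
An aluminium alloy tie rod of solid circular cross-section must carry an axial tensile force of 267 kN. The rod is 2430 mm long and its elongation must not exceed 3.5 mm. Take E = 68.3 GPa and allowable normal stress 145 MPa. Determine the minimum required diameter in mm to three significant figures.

58.8 mm

Required area A ≥ P/σ_allow = 267000/145 = 1841 mm².
For a solid circular section, d ≥ √(4A/π) = 48.42 mm.
Elongation limit: A ≥ PL/(Eδ_allow) = 267000·2430/(68300·3.5) = 2714 mm² ⇒ d ≥ 58.79 mm.
The elongation limit governs.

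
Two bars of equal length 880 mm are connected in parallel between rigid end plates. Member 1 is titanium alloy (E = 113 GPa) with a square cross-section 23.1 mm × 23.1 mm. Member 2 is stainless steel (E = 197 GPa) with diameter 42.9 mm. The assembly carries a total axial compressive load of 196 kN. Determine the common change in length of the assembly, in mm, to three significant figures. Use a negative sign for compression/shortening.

A_1 = 533.6 mm².
A_2 = 1445 mm².
Equal strain + equilibrium ⇒ each member carries load in proportion to AE: A₁E₁ = 60300000 N, A₂E₂ = 284800000 N, ΣAE = 345100000 N.
δ = PL/ΣAE = -196000·880/345100000 = -0.4999 mm.

-0.500 mm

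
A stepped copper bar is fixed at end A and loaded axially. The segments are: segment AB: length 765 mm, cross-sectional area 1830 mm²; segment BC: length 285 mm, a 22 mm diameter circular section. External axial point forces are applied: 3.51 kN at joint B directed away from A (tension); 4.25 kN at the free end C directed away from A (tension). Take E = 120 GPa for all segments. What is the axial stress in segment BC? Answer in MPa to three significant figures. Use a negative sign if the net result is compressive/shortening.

Internal axial forces (sectioning from the free end, tension +): N_BC = 4.25 kN, N_AB = 7.76 kN.
A_BC = 380.1 mm².
σ_BC = N_BC/A_BC = 4250/380.1 = 11.18 MPa.

11.2 MPa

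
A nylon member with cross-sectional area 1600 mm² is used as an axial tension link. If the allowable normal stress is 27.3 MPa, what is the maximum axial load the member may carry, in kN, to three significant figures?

43.7 kN

P_max = σ_allow · A = 27.3 · 1600 = 43680 N = 43.68 kN.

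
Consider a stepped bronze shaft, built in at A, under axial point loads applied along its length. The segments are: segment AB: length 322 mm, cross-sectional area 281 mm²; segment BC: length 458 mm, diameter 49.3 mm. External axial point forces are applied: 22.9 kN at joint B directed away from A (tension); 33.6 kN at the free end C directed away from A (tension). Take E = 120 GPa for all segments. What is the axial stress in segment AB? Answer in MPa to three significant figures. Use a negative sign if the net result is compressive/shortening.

201 MPa

Internal axial forces (sectioning from the free end, tension +): N_BC = 33.6 kN, N_AB = 56.5 kN.
σ_AB = N_AB/A_AB = 56500/281 = 201.1 MPa.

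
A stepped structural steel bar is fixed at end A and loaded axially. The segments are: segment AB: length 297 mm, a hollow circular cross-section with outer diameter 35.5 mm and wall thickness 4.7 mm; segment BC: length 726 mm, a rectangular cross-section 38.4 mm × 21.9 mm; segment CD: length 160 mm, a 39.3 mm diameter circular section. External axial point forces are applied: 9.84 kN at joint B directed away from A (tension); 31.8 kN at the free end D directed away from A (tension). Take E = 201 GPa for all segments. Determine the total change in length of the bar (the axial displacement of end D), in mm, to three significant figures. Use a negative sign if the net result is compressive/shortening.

0.293 mm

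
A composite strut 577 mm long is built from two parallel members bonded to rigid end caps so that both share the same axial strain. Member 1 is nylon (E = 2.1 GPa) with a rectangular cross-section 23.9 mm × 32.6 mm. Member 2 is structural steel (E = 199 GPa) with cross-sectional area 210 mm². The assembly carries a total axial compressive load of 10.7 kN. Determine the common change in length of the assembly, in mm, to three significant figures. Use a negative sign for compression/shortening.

-0.142 mm

A_1 = 779.1 mm².
Equal strain + equilibrium ⇒ each member carries load in proportion to AE: A₁E₁ = 1636000 N, A₂E₂ = 41790000 N, ΣAE = 43430000 N.
δ = PL/ΣAE = -10700·577/43430000 = -0.1422 mm.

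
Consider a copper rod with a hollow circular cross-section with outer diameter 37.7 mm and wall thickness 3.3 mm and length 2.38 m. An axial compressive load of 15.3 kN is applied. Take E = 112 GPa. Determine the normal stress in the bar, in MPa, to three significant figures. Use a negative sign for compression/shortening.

A = 356.6 mm².
σ = N/A = -15300/356.6 = -42.9 MPa.

-42.9 MPa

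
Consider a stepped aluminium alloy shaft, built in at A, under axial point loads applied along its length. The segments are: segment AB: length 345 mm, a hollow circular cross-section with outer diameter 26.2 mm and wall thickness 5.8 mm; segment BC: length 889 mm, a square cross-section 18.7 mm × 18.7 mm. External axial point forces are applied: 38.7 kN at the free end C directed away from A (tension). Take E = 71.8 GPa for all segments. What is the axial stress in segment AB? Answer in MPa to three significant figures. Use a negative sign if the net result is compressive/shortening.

Internal axial forces (sectioning from the free end, tension +): N_BC = 38.7 kN, N_AB = 38.7 kN.
A_AB = 371.7 mm².
σ_AB = N_AB/A_AB = 38700/371.7 = 104.1 MPa.

104 MPa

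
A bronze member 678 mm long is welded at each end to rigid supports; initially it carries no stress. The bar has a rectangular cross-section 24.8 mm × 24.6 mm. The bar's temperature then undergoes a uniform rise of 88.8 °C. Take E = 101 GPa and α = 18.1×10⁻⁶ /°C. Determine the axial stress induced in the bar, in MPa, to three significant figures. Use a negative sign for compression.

-162 MPa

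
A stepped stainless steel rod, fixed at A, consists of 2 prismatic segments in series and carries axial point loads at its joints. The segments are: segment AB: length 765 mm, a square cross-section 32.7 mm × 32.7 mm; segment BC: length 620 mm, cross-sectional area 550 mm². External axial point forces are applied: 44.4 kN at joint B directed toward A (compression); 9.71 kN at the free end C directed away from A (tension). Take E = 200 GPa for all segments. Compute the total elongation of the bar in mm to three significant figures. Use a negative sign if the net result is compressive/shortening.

-0.0694 mm

Internal axial forces (sectioning from the free end, tension +): N_BC = 9.71 kN, N_AB = -34.69 kN.
A_AB = 1069 mm².
δ_AB = -34690·765/(1069·200000) = -0.1241 mm
δ_BC = 9710·620/(550·200000) = 0.05473 mm
δ = Σδ_i = -0.06936 mm.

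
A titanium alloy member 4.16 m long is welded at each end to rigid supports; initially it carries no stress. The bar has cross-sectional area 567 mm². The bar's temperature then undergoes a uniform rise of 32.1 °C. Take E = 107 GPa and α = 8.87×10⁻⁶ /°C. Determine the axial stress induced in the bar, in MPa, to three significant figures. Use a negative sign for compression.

-30.5 MPa

Free thermal expansion αLΔT = 8.87e-6 · 4160 · 32.1 = 1.184 mm.
The walls impose strain ε = −(1.184)/4160 = -2.8473e-04; σ = Eε = 107000 · -2.8473e-04 = -30.47 MPa.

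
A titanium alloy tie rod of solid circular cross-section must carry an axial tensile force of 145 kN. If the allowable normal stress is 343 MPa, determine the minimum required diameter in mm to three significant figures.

Required area A ≥ P/σ_allow = 145000/343 = 422.7 mm².
For a solid circular section, d ≥ √(4A/π) = 23.2 mm.

23.2 mm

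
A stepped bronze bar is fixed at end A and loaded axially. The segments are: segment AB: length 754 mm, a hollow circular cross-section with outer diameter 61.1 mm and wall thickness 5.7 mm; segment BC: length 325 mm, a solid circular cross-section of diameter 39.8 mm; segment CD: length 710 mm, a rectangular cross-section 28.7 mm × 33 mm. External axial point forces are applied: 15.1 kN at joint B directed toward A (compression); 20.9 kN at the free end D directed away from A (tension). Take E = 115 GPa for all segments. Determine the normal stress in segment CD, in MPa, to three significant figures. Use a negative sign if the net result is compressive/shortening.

22.1 MPa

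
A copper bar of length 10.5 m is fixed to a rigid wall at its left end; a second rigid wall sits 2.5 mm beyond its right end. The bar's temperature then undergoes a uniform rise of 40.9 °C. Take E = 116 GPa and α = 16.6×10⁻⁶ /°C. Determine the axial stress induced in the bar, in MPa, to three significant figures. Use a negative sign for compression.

-51.1 MPa

Free thermal expansion αLΔT = 16.6e-6 · 10500 · 40.9 = 7.129 mm.
The walls engage after the gap closes; constrained expansion = 7.129 − 2.5 = 4.629 mm.
The walls impose strain ε = −(4.629)/10500 = -4.4084e-04; σ = Eε = 116000 · -4.4084e-04 = -51.14 MPa.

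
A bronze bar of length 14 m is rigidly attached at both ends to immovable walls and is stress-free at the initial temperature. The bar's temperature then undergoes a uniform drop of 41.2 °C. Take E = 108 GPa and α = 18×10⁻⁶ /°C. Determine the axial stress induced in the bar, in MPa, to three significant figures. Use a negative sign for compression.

Free thermal expansion αLΔT = 18e-6 · 14000 · -41.2 = -10.38 mm.
The walls impose strain ε = −(-10.38)/14000 = 7.4160e-04; σ = Eε = 108000 · 7.4160e-04 = 80.09 MPa.

80.1 MPa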